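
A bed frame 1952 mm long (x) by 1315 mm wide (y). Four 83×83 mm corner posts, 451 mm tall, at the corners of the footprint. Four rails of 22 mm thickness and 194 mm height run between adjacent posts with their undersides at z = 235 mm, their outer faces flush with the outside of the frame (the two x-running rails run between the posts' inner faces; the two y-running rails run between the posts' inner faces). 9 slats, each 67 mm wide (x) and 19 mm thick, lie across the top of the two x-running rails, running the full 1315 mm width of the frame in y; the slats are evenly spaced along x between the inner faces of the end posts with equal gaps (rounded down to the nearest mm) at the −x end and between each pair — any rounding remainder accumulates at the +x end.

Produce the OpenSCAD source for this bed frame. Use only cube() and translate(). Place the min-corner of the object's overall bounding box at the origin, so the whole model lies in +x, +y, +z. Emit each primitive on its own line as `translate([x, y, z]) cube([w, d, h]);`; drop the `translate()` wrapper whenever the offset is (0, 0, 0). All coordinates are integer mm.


cube([83, 83, 451]);
translate([0, 1232, 0]) cube([83, 83, 451]);
translate([1869, 0, 0]) cube([83, 83, 451]);
translate([1869, 1232, 0]) cube([83, 83, 451]);
translate([83, 0, 235]) cube([1786, 22, 194]);
translate([83, 1293, 235]) cube([1786, 22, 194]);
translate([0, 83, 235]) cube([22, 1149, 194]);
translate([1930, 83, 235]) cube([22, 1149, 194]);
translate([201, 0, 429]) cube([67, 1315, 19]);
translate([386, 0, 429]) cube([67, 1315, 19]);
translate([571, 0, 429]) cube([67, 1315, 19]);
translate([756, 0, 429]) cube([67, 1315, 19]);
translate([941, 0, 429]) cube([67, 1315, 19]);
translate([1126, 0, 429]) cube([67, 1315, 19]);
translate([1311, 0, 429]) cube([67, 1315, 19]);
translate([1496, 0, 429]) cube([67, 1315, 19]);
translate([1681, 0, 429]) cube([67, 1315, 19]);


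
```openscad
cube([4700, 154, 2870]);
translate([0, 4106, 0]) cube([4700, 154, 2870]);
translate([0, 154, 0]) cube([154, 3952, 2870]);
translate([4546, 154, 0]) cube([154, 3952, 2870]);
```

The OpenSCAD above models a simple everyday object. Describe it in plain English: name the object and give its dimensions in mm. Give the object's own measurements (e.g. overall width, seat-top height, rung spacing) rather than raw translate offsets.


The wall frame of a small rectangular building: four walls, each 2870 mm tall and 154 mm thick, enclosing a footprint 4700 mm (x) by 4260 mm (y) outside-to-outside, with no floor or roof. The front and back walls (the −y and +y sides) span the full width; the two side walls fit between them.


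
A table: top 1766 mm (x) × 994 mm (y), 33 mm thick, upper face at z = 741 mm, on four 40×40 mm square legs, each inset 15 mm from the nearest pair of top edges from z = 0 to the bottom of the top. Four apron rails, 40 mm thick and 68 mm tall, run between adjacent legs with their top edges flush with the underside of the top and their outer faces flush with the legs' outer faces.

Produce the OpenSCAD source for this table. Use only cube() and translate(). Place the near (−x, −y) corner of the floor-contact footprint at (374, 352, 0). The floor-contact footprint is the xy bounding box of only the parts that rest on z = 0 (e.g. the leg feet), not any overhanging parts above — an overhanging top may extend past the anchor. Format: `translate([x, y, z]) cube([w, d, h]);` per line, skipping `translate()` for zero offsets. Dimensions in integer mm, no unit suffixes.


translate([359, 337, 708]) cube([1766, 994, 33]);
translate([374, 352, 0]) cube([40, 40, 708]);
translate([2070, 352, 0]) cube([40, 40, 708]);
translate([374, 1276, 0]) cube([40, 40, 708]);
translate([2070, 1276, 0]) cube([40, 40, 708]);
translate([414, 352, 640]) cube([1656, 40, 68]);
translate([414, 1276, 640]) cube([1656, 40, 68]);
translate([374, 392, 640]) cube([40, 884, 68]);
translate([2070, 392, 640]) cube([40, 884, 68]);


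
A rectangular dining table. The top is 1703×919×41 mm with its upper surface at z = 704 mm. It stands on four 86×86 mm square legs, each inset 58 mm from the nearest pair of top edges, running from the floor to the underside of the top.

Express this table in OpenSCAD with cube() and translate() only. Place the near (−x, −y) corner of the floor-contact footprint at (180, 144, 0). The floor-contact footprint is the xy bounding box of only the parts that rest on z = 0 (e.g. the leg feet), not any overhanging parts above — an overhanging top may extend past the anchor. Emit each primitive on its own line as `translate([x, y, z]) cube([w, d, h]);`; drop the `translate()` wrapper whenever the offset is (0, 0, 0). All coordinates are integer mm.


translate([122, 86, 663]) cube([1703, 919, 41]);
translate([180, 144, 0]) cube([86, 86, 663]);
translate([1681, 144, 0]) cube([86, 86, 663]);
translate([180, 861, 0]) cube([86, 86, 663]);
translate([1681, 861, 0]) cube([86, 86, 663]);


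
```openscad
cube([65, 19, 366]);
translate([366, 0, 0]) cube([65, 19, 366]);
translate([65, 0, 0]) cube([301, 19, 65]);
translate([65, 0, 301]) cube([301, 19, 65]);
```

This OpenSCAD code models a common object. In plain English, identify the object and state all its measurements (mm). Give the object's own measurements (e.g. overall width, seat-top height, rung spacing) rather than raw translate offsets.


A rectangular picture frame lying in the x–z plane (depth along y). The opening is 301 mm wide (x) by 236 mm tall (z), surrounded by a border 65 mm wide on all four sides. The frame is 19 mm deep and is made of two full-height vertical stiles with two horizontal rails fitted between them.


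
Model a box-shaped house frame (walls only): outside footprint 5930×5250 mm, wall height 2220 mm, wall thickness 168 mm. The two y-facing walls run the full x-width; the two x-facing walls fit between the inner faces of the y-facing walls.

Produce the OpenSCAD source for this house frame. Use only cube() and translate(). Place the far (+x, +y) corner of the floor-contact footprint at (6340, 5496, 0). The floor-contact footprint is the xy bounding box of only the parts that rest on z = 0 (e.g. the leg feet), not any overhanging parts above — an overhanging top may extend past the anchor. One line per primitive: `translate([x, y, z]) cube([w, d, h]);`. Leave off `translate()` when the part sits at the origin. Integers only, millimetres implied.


translate([410, 246, 0]) cube([5930, 168, 2220]);
translate([410, 5328, 0]) cube([5930, 168, 2220]);
translate([410, 414, 0]) cube([168, 4914, 2220]);
translate([6172, 414, 0]) cube([168, 4914, 2220]);


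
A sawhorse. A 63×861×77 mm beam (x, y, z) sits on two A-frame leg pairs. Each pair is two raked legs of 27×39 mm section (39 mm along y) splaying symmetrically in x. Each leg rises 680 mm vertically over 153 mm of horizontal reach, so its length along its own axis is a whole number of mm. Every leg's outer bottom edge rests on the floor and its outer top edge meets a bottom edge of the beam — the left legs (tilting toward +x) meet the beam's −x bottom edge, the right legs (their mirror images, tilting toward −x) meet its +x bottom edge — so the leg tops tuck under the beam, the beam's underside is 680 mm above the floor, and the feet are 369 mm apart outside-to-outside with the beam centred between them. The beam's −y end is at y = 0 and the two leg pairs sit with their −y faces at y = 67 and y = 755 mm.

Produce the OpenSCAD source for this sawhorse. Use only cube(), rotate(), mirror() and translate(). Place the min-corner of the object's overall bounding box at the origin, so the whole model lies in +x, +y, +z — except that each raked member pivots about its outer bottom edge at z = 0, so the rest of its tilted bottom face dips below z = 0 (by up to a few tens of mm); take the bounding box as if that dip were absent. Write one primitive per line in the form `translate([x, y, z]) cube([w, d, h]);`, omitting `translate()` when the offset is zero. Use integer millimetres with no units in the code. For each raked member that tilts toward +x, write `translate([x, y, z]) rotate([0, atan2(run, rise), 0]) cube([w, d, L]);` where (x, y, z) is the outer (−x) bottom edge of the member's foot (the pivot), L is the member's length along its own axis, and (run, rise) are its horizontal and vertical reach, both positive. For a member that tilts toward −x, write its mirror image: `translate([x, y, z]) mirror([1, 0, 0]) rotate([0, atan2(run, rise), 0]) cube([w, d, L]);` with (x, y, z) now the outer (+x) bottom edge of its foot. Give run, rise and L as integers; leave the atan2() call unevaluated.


translate([153, 0, 680]) cube([63, 861, 77]);
translate([0, 67, 0]) rotate([0, atan2(153, 680), 0]) cube([27, 39, 697]);
translate([369, 67, 0]) mirror([1, 0, 0]) rotate([0, atan2(153, 680), 0]) cube([27, 39, 697]);
translate([0, 755, 0]) rotate([0, atan2(153, 680), 0]) cube([27, 39, 697]);
translate([369, 755, 0]) mirror([1, 0, 0]) rotate([0, atan2(153, 680), 0]) cube([27, 39, 697]);


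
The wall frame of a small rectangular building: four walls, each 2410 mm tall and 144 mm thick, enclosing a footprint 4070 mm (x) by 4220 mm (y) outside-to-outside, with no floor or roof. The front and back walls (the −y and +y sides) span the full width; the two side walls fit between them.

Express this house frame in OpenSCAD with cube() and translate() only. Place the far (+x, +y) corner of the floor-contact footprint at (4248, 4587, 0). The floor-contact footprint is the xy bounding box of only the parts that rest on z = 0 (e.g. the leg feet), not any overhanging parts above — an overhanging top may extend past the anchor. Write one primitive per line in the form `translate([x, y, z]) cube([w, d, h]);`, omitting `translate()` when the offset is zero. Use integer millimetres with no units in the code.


translate([178, 367, 0]) cube([4070, 144, 2410]);
translate([178, 4443, 0]) cube([4070, 144, 2410]);
translate([178, 511, 0]) cube([144, 3932, 2410]);
translate([4104, 511, 0]) cube([144, 3932, 2410]);


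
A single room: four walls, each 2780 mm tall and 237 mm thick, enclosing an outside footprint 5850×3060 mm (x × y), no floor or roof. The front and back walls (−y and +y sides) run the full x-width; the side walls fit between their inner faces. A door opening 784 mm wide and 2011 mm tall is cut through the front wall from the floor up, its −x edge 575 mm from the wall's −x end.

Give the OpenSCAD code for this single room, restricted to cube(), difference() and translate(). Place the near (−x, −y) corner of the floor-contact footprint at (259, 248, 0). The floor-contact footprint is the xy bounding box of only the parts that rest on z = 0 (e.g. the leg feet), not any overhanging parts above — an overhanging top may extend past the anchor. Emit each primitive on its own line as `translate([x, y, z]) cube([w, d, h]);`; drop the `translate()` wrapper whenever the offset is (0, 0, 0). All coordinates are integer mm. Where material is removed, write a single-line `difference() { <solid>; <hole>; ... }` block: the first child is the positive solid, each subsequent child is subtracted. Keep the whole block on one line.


difference() { translate([259, 248, 0]) cube([5850, 237, 2780]); translate([834, 248, 0]) cube([784, 237, 2011]); }
translate([259, 3071, 0]) cube([5850, 237, 2780]);
translate([259, 485, 0]) cube([237, 2586, 2780]);
translate([5872, 485, 0]) cube([237, 2586, 2780]);


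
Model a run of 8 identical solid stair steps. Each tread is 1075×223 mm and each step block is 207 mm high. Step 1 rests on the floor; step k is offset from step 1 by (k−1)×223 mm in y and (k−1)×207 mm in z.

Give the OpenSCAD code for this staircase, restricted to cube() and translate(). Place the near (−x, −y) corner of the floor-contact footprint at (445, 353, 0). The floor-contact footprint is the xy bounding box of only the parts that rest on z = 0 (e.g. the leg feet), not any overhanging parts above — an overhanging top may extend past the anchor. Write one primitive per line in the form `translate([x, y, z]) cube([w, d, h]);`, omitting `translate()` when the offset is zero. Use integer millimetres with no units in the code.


translate([445, 353, 0]) cube([1075, 223, 207]);
translate([445, 576, 207]) cube([1075, 223, 207]);
translate([445, 799, 414]) cube([1075, 223, 207]);
translate([445, 1022, 621]) cube([1075, 223, 207]);
translate([445, 1245, 828]) cube([1075, 223, 207]);
translate([445, 1468, 1035]) cube([1075, 223, 207]);
translate([445, 1691, 1242]) cube([1075, 223, 207]);
translate([445, 1914, 1449]) cube([1075, 223, 207]);


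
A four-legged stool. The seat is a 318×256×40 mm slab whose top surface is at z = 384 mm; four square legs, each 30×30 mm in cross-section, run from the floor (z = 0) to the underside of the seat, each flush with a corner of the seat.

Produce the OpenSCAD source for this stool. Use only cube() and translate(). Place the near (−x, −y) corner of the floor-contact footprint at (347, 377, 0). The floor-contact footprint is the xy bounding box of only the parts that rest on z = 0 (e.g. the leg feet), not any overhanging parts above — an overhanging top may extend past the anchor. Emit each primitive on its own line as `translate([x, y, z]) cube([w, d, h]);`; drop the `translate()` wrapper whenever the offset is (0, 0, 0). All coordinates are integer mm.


// leg_h = 384 - 40 = 344
translate([347, 377, 344]) cube([318, 256, 40]);
translate([347, 377, 0]) cube([30, 30, 344]);
translate([635, 377, 0]) cube([30, 30, 344]);
translate([347, 603, 0]) cube([30, 30, 344]);
translate([635, 603, 0]) cube([30, 30, 344]);


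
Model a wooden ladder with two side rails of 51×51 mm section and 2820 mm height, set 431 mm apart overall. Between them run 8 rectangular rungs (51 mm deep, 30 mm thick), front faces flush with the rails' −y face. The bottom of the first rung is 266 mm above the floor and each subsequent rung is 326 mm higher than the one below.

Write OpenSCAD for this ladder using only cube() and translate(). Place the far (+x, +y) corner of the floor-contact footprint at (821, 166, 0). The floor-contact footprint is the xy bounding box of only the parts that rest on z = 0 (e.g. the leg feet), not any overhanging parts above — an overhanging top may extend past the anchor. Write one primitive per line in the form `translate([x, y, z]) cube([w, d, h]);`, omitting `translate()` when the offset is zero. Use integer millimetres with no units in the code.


translate([390, 115, 0]) cube([51, 51, 2820]);
translate([770, 115, 0]) cube([51, 51, 2820]);
translate([441, 115, 266]) cube([329, 51, 30]);
translate([441, 115, 592]) cube([329, 51, 30]);
translate([441, 115, 918]) cube([329, 51, 30]);
translate([441, 115, 1244]) cube([329, 51, 30]);
translate([441, 115, 1570]) cube([329, 51, 30]);
translate([441, 115, 1896]) cube([329, 51, 30]);
translate([441, 115, 2222]) cube([329, 51, 30]);
translate([441, 115, 2548]) cube([329, 51, 30]);


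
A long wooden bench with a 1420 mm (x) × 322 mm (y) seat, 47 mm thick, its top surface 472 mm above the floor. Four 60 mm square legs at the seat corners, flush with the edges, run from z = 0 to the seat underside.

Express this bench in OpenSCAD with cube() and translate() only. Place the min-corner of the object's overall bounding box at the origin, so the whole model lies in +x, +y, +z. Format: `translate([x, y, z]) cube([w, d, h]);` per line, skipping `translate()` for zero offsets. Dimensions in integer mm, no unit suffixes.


translate([0, 0, 425]) cube([1420, 322, 47]);
cube([60, 60, 425]);
translate([0, 262, 0]) cube([60, 60, 425]);
translate([1360, 0, 0]) cube([60, 60, 425]);
translate([1360, 262, 0]) cube([60, 60, 425]);


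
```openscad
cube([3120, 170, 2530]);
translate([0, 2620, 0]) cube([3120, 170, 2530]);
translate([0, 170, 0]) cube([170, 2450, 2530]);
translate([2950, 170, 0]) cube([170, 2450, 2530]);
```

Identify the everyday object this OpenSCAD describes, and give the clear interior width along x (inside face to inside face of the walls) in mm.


A house (or room) frame. The interior width is 2780 mm.

Four 2530 mm walls enclosing a rectangle with no floor or roof — a room or house frame. Outside width is 3120 mm and wall thickness is 170 mm, so the interior width is 3120 − 2 × 170 = 2780 mm.


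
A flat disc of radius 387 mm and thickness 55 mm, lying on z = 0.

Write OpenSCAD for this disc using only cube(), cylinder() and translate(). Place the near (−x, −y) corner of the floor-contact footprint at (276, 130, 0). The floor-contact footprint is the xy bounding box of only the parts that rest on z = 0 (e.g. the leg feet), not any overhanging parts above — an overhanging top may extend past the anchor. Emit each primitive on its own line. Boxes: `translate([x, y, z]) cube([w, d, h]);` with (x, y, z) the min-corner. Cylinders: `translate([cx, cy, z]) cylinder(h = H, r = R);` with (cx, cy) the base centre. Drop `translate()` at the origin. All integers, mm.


translate([663, 517, 0]) cylinder(h = 55, r = 387);


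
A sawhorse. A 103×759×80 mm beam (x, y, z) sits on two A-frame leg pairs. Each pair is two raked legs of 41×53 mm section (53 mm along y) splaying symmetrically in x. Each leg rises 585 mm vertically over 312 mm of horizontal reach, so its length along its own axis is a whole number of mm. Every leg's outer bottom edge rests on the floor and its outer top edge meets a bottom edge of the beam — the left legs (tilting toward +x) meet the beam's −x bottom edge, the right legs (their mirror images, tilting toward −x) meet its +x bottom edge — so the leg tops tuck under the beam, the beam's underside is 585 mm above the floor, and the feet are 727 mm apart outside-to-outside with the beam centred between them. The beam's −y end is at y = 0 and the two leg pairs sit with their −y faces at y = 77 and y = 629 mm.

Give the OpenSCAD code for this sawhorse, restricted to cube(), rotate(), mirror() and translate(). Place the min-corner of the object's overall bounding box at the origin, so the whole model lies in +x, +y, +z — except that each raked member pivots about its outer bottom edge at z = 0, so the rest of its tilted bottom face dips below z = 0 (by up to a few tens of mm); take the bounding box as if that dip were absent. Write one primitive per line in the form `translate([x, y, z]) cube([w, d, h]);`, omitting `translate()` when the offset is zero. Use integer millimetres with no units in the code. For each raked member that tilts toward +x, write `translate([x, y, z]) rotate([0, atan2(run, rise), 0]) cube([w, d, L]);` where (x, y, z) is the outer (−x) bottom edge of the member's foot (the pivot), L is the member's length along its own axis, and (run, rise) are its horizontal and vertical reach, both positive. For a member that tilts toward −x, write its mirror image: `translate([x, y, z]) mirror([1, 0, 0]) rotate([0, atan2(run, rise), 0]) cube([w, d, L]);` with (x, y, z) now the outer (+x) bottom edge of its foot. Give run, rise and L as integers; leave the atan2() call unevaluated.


translate([312, 0, 585]) cube([103, 759, 80]);
translate([0, 77, 0]) rotate([0, atan2(312, 585), 0]) cube([41, 53, 663]);
translate([727, 77, 0]) mirror([1, 0, 0]) rotate([0, atan2(312, 585), 0]) cube([41, 53, 663]);
translate([0, 629, 0]) rotate([0, atan2(312, 585), 0]) cube([41, 53, 663]);
translate([727, 629, 0]) mirror([1, 0, 0]) rotate([0, atan2(312, 585), 0]) cube([41, 53, 663]);


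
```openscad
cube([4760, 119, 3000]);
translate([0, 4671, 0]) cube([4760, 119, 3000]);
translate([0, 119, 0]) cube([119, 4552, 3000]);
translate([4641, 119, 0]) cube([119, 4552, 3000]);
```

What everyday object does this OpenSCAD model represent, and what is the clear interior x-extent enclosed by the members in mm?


A house (or room) frame. The interior width is 4522 mm.

Four 3000 mm walls enclosing a rectangle with no floor or roof — a room or house frame. Outside width is 4760 mm and wall thickness is 119 mm, so the interior width is 4760 − 2 × 119 = 4522 mm.


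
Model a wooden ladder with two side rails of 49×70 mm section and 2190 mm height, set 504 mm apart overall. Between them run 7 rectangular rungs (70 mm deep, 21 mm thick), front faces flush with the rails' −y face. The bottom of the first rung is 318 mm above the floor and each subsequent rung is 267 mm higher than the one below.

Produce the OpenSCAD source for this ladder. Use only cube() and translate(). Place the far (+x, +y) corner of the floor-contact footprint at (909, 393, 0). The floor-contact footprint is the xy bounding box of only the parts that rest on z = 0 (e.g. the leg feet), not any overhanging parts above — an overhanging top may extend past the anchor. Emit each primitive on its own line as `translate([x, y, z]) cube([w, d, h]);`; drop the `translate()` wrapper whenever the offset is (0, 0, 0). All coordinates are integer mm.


// rung span = 504 - 2*49 = 406
// rung[k] z = 318 + k*267
translate([405, 323, 0]) cube([49, 70, 2190]);
translate([860, 323, 0]) cube([49, 70, 2190]);
translate([454, 323, 318]) cube([406, 70, 21]);
translate([454, 323, 585]) cube([406, 70, 21]);
translate([454, 323, 852]) cube([406, 70, 21]);
translate([454, 323, 1119]) cube([406, 70, 21]);
translate([454, 323, 1386]) cube([406, 70, 21]);
translate([454, 323, 1653]) cube([406, 70, 21]);
translate([454, 323, 1920]) cube([406, 70, 21]);


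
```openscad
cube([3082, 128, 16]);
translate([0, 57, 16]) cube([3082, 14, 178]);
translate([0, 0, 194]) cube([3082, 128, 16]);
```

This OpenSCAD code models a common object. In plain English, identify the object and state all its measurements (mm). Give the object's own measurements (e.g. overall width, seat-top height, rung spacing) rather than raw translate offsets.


An I-beam lying along x, 3082 mm long. Overall section height 210 mm. Two flanges 128 mm wide (y) and 16 mm thick, one on the floor and one at the top; a web 14 mm thick runs between them, centred on the flange width.


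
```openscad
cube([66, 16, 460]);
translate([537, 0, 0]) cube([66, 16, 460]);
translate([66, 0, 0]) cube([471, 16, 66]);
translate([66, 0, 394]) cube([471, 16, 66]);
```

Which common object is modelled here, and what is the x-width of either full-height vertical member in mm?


A picture frame. The border width is 66 mm.

Four thin pieces enclosing a rectangular opening — a picture frame. The two full-height stiles are 460 mm tall; the top rail sits at z = 394 and is 66 mm tall, so the border above the opening is 460 − 394 = 66 mm, matching the stile x-width.


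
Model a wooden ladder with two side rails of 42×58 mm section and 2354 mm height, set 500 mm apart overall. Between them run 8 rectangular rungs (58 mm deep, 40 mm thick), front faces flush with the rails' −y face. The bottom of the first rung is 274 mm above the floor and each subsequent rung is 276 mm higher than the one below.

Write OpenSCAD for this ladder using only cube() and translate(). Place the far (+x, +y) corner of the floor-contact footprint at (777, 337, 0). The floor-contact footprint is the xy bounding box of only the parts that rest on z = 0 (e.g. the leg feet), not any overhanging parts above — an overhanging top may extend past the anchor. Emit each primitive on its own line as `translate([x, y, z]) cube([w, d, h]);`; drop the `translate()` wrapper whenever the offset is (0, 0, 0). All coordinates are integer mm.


// rung span = 500 - 2*42 = 416
// rung[k] z = 274 + k*276
translate([277, 279, 0]) cube([42, 58, 2354]);
translate([735, 279, 0]) cube([42, 58, 2354]);
translate([319, 279, 274]) cube([416, 58, 40]);
translate([319, 279, 550]) cube([416, 58, 40]);
translate([319, 279, 826]) cube([416, 58, 40]);
translate([319, 279, 1102]) cube([416, 58, 40]);
translate([319, 279, 1378]) cube([416, 58, 40]);
translate([319, 279, 1654]) cube([416, 58, 40]);
translate([319, 279, 1930]) cube([416, 58, 40]);
translate([319, 279, 2206]) cube([416, 58, 40]);


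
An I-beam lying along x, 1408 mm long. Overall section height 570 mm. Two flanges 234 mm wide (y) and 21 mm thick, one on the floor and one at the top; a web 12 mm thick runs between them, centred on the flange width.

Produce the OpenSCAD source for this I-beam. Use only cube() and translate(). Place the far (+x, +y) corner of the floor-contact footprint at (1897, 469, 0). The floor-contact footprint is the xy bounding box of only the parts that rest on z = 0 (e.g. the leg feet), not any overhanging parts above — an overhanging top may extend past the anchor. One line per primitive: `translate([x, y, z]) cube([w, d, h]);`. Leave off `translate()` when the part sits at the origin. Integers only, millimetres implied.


translate([489, 235, 0]) cube([1408, 234, 21]);
translate([489, 346, 21]) cube([1408, 12, 528]);
translate([489, 235, 549]) cube([1408, 234, 21]);


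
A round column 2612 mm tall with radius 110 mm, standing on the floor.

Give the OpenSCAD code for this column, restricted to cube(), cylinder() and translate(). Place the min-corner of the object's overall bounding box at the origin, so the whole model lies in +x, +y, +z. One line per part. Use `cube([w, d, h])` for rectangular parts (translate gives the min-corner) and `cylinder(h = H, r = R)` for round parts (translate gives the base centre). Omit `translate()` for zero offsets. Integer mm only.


translate([110, 110, 0]) cylinder(h = 2612, r = 110);


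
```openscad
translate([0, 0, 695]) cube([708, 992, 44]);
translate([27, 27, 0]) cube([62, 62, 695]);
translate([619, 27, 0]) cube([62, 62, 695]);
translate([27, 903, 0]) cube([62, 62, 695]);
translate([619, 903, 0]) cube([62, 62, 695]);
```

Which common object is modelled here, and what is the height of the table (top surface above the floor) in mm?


A table. The table height is 739 mm.

A 708×992×44 slab sits at z = 695 on four 62 mm square posts — a table. The top surface is at 695 + 44 = 739 mm.


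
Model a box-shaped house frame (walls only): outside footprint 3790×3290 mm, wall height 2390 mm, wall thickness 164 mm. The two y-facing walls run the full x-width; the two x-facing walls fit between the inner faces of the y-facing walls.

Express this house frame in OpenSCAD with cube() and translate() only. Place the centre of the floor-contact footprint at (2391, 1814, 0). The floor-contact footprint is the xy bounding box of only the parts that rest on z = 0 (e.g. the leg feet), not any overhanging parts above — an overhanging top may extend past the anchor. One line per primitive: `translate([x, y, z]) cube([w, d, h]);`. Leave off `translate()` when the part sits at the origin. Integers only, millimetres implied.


translate([496, 169, 0]) cube([3790, 164, 2390]);
translate([496, 3295, 0]) cube([3790, 164, 2390]);
translate([496, 333, 0]) cube([164, 2962, 2390]);
translate([4122, 333, 0]) cube([164, 2962, 2390]);


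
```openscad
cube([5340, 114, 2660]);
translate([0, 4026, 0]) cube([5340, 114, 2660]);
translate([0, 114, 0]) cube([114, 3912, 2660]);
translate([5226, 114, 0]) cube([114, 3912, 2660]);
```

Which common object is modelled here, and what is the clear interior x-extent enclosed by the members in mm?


A house (or room) frame. The interior width is 5112 mm.

Four 2660 mm walls enclosing a rectangle with no floor or roof — a room or house frame. Outside width is 5340 mm and wall thickness is 114 mm, so the interior width is 5340 − 2 × 114 = 5112 mm.


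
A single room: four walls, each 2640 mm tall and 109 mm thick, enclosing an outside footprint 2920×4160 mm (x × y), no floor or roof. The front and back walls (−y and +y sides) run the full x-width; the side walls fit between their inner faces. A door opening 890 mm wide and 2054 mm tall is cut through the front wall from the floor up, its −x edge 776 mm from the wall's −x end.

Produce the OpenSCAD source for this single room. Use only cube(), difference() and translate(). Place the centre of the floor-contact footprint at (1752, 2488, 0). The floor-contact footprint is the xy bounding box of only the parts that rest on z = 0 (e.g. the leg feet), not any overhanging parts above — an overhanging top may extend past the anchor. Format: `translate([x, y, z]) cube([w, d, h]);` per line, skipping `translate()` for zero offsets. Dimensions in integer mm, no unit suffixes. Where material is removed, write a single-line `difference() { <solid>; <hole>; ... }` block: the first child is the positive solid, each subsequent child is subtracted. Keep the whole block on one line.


difference() { translate([292, 408, 0]) cube([2920, 109, 2640]); translate([1068, 408, 0]) cube([890, 109, 2054]); }
translate([292, 4459, 0]) cube([2920, 109, 2640]);
translate([292, 517, 0]) cube([109, 3942, 2640]);
translate([3103, 517, 0]) cube([109, 3942, 2640]);


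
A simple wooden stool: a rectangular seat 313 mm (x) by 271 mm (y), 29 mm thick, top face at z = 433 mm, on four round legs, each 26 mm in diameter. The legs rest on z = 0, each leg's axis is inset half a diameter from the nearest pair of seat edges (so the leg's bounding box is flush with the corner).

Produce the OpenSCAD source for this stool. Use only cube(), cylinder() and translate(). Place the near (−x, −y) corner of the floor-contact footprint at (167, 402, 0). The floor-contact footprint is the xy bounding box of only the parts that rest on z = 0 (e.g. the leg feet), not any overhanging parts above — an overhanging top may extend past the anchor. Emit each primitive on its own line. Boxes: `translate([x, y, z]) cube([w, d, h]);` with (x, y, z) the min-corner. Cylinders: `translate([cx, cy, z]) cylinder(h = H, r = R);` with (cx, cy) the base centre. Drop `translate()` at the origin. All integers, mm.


translate([167, 402, 404]) cube([313, 271, 29]);
translate([180, 415, 0]) cylinder(h = 404, r = 13);
translate([467, 415, 0]) cylinder(h = 404, r = 13);
translate([180, 660, 0]) cylinder(h = 404, r = 13);
translate([467, 660, 0]) cylinder(h = 404, r = 13);


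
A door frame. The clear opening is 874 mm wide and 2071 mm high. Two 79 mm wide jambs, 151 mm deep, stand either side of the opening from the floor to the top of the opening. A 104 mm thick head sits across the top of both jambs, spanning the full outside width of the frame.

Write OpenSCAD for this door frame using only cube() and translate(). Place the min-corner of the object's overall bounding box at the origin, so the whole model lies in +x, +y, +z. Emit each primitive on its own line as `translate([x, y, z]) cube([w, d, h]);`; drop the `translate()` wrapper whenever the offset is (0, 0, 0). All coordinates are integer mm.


cube([79, 151, 2071]);
translate([953, 0, 0]) cube([79, 151, 2071]);
translate([0, 0, 2071]) cube([1032, 151, 104]);


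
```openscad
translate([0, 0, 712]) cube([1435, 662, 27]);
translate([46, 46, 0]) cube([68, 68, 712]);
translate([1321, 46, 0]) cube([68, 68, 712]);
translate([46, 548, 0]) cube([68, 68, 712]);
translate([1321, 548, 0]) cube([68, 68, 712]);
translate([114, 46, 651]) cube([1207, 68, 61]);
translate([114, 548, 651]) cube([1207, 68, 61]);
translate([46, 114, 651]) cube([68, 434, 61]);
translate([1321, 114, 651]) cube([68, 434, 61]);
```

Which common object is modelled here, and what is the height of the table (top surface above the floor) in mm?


A table. The table height is 739 mm.

A 1435×662×27 slab sits at z = 712 on four 68 mm square posts — a table. The top surface is at 712 + 27 = 739 mm.


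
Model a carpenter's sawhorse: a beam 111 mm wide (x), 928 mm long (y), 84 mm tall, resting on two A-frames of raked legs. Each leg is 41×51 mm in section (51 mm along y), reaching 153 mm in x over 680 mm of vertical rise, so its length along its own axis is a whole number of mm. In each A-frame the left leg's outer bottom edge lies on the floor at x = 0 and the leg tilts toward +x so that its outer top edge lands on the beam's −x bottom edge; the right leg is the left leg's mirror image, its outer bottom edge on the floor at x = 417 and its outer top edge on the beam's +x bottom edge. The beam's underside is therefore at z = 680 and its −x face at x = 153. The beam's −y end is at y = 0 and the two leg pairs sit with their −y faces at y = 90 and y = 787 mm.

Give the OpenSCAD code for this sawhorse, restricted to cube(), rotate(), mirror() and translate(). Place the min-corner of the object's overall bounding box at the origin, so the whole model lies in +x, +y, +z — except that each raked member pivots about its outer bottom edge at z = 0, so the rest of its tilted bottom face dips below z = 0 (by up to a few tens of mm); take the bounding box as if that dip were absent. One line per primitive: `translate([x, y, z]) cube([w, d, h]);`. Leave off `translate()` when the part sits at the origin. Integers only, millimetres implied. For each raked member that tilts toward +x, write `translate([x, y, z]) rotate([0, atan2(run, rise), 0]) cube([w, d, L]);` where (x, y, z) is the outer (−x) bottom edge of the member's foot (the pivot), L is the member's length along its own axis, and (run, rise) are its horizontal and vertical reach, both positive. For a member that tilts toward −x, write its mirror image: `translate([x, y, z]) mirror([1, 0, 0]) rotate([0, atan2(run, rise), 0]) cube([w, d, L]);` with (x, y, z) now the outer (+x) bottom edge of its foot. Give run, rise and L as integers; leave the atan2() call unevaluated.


translate([153, 0, 680]) cube([111, 928, 84]);
translate([0, 90, 0]) rotate([0, atan2(153, 680), 0]) cube([41, 51, 697]);
translate([417, 90, 0]) mirror([1, 0, 0]) rotate([0, atan2(153, 680), 0]) cube([41, 51, 697]);
translate([0, 787, 0]) rotate([0, atan2(153, 680), 0]) cube([41, 51, 697]);
translate([417, 787, 0]) mirror([1, 0, 0]) rotate([0, atan2(153, 680), 0]) cube([41, 51, 697]);


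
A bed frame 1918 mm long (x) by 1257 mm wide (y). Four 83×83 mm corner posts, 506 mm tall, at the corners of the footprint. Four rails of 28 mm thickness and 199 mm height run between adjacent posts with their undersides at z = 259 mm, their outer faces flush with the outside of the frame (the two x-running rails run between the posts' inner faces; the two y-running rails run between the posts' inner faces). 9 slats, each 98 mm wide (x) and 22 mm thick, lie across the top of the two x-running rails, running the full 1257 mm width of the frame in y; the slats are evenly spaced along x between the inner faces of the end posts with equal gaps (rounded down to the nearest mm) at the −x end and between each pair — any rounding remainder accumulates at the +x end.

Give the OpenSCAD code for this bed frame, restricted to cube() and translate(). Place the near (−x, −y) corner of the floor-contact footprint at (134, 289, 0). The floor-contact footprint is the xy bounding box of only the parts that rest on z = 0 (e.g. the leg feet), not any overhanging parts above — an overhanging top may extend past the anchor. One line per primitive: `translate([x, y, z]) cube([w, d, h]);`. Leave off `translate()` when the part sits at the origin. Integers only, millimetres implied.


translate([134, 289, 0]) cube([83, 83, 506]);
translate([134, 1463, 0]) cube([83, 83, 506]);
translate([1969, 289, 0]) cube([83, 83, 506]);
translate([1969, 1463, 0]) cube([83, 83, 506]);
translate([217, 289, 259]) cube([1752, 28, 199]);
translate([217, 1518, 259]) cube([1752, 28, 199]);
translate([134, 372, 259]) cube([28, 1091, 199]);
translate([2024, 372, 259]) cube([28, 1091, 199]);
translate([304, 289, 458]) cube([98, 1257, 22]);
translate([489, 289, 458]) cube([98, 1257, 22]);
translate([674, 289, 458]) cube([98, 1257, 22]);
translate([859, 289, 458]) cube([98, 1257, 22]);
translate([1044, 289, 458]) cube([98, 1257, 22]);
translate([1229, 289, 458]) cube([98, 1257, 22]);
translate([1414, 289, 458]) cube([98, 1257, 22]);
translate([1599, 289, 458]) cube([98, 1257, 22]);
translate([1784, 289, 458]) cube([98, 1257, 22]);


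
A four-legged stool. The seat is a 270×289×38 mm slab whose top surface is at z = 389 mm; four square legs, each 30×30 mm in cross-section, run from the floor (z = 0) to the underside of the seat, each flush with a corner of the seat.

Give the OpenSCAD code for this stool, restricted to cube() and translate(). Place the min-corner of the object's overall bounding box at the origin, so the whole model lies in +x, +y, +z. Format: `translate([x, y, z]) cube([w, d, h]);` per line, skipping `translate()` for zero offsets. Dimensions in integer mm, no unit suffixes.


translate([0, 0, 351]) cube([270, 289, 38]);
cube([30, 30, 351]);
translate([240, 0, 0]) cube([30, 30, 351]);
translate([0, 259, 0]) cube([30, 30, 351]);
translate([240, 259, 0]) cube([30, 30, 351]);


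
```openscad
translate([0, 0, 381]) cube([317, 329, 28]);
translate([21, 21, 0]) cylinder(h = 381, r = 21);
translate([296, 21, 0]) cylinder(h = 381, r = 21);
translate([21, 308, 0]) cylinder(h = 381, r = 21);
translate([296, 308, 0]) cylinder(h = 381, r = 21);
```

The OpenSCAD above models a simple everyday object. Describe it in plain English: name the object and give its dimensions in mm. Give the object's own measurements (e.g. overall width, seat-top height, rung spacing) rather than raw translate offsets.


A four-legged stool. The seat is a 317×329×28 mm slab whose top surface is at z = 409 mm; four round legs, each 42 mm in diameter, run from the floor (z = 0) to the underside of the seat, each leg's axis is inset half a diameter from the nearest pair of seat edges (so the leg's bounding box is flush with the corner).


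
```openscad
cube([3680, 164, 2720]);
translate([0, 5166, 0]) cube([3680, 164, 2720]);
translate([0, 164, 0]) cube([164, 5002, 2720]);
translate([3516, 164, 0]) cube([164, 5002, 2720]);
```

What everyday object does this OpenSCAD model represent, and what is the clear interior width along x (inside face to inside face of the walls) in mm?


A house (or room) frame. The interior width is 3352 mm.

Four 2720 mm walls enclosing a rectangle with no floor or roof — a room or house frame. Outside width is 3680 mm and wall thickness is 164 mm, so the interior width is 3680 − 2 × 164 = 3352 mm.


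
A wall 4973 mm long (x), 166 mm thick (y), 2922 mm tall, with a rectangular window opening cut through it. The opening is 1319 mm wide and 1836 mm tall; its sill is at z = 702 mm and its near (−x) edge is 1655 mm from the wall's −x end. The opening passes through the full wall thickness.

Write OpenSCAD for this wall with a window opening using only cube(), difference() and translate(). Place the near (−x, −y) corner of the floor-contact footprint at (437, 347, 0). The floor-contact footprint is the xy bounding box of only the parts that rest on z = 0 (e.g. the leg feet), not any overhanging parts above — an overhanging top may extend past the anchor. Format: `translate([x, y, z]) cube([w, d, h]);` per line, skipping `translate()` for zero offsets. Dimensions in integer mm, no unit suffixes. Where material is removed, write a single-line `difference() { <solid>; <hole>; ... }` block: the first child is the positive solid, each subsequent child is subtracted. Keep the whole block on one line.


difference() { translate([437, 347, 0]) cube([4973, 166, 2922]); translate([2092, 347, 702]) cube([1319, 166, 1836]); }


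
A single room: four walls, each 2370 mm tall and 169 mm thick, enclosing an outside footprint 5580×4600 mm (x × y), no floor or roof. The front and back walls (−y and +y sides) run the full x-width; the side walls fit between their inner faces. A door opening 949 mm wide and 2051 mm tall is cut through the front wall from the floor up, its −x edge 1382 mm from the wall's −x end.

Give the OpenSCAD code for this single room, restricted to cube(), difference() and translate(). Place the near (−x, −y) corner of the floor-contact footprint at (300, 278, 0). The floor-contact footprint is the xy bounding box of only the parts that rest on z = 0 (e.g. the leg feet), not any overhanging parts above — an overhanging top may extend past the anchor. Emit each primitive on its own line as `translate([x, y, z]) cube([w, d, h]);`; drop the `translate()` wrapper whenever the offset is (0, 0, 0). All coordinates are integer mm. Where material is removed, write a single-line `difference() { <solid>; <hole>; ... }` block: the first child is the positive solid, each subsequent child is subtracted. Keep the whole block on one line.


difference() { translate([300, 278, 0]) cube([5580, 169, 2370]); translate([1682, 278, 0]) cube([949, 169, 2051]); }
translate([300, 4709, 0]) cube([5580, 169, 2370]);
translate([300, 447, 0]) cube([169, 4262, 2370]);
translate([5711, 447, 0]) cube([169, 4262, 2370]);
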